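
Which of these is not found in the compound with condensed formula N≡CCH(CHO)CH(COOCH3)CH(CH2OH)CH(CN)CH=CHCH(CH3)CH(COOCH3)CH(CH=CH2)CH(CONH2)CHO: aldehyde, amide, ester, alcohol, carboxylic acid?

carboxylic acid

amide: present (CH(CONH2) — pendant –CONH2: carbonyl C bonded to C and N → amide).
alcohol: present (CH(CH2OH) — pendant –CH2OH on an sp³ backbone C → alcohol).
ester: present (CH(COOCH3) — pendant –COOCH3: carbonyl C bonded to C and –OCH3 → ester).
aldehyde: present (CH(CHO) — pendant –CHO: carbonyl C bonded to C and H → aldehyde).
carboxylic acid: absent. In CH(COOCH3), the acyl oxygen is bonded to carbon (–O–C), not to H, so this is an ester. In CH(CONH2), the carbonyl is bonded to nitrogen, not to –OH; that is an amide.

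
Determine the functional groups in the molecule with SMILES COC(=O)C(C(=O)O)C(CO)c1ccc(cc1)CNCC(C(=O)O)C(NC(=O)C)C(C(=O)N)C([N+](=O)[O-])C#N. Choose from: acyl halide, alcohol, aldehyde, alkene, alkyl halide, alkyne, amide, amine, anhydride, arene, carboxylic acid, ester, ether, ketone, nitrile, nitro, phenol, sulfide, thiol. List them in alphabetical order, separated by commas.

Working along the chain:
  CH3OOC: CH3O–C(=O)–: carbonyl C bonded to C and to –OCH3 → ester (not ketone + ether).
  CH(COOH): pendant –COOH: carbonyl C bonded to C and –OH → carboxylic acid.
  CH(CH2OH): pendant –CH2OH on an sp³ backbone C → alcohol.
  C6H4: para-disubstituted benzene ring → arene.
  CH2NHCH2: C–N–C with sp³ carbons and no adjacent C=O → amine (secondary).
  CH(COOH): pendant –COOH: carbonyl C bonded to C and –OH → carboxylic acid.
  CH(NHCOCH3): pendant –NHC(=O)CH3: N bonded to a carbonyl → amide (not amine).
  CH(CONH2): pendant –CONH2: carbonyl C bonded to C and N → amide.
  CH(NO2): –NO2 on an sp³ carbon → nitro (the N=O is not a carbonyl).
  CN: –C≡N: carbon triple-bonded to nitrogen → nitrile.

alcohol, amide, amine, arene, carboxylic acid, ester, nitrile, nitro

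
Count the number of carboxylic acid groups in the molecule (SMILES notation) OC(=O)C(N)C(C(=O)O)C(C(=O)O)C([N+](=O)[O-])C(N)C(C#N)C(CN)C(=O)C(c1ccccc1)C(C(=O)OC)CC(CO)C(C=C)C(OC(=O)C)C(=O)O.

4

Working along the chain:
  HOOC: –COOH: carbonyl C bonded to –OH and C → carboxylic acid (the –OH is not a separate alcohol).
  CH(NH2): –NH2 on an sp³ carbon with no adjacent C=O → amine.
  CH(COOH): pendant –COOH: carbonyl C bonded to C and –OH → carboxylic acid.
  CH(COOH): pendant –COOH: carbonyl C bonded to C and –OH → carboxylic acid.
  CH(NO2): –NO2 on an sp³ carbon → nitro (the N=O is not a carbonyl).
  CH(NH2): –NH2 on an sp³ carbon with no adjacent C=O → amine.
  CH(CN): pendant –C≡N: nitrile.
  CH(CH2NH2): pendant –CH2NH2: N on sp³ C, no adjacent C=O → amine.
  CO: –C(=O)– with carbon on both sides → ketone.
  CH(C6H5): pendant –C6H5: benzene ring → arene.
  CH(COOCH3): pendant –COOCH3: carbonyl C bonded to C and –OCH3 → ester.
  CH(CH2OH): pendant –CH2OH on an sp³ backbone C → alcohol.
  CH(CH=CH2): pendant –CH=CH2: C=C double bond → alkene.
  CH(OCOCH3): pendant –OC(=O)CH3: an acyloxy group → ester.
  COOH: –COOH: carbonyl C bonded to –OH and C → carboxylic acid (the –OH is not a separate alcohol).
Carboxylic acid appears at: HOOC, CH(COOH), CH(COOH), COOH → 4.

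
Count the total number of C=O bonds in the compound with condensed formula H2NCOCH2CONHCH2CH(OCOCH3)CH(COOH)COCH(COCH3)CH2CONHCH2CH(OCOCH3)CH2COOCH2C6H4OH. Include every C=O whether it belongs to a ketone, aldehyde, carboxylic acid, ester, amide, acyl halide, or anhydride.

H2NCO: amide, 1 C=O (running total 1).
CH2CONHCH2: amide, 1 C=O (running total 2).
CH(OCOCH3): ester, 1 C=O (running total 3).
CH(COOH): carboxylic acid, 1 C=O (running total 4).
CO: ketone, 1 C=O (running total 5).
CH(COCH3): ketone, 1 C=O (running total 6).
CH2CONHCH2: amide, 1 C=O (running total 7).
CH(OCOCH3): ester, 1 C=O (running total 8).
CH2COOCH2: ester, 1 C=O (running total 9).

9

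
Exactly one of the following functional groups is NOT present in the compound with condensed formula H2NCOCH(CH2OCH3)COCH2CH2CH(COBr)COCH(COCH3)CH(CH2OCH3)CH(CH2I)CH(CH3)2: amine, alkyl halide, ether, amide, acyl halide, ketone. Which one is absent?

amine

acyl halide: present (CH(COBr) — pendant –C(=O)X: carbonyl C bonded to C and halogen → acyl halide).
amide: present (H2NCO — –C(=O)NH2: carbonyl C bonded to C and to N → amide (the N is not a separate amine)).
ether: present (CH(CH2OCH3) — pendant –CH2OCH3: C–O–C linkage → ether).
alkyl halide: present (CH(CH2I) — pendant –CH2X: halogen on sp³ carbon → alkyl halide).
ketone: present (CO — –C(=O)– with carbon on both sides → ketone).
amine: absent. In H2NCO, the nitrogen is bonded directly to a carbonyl carbon, making it part of an amide, not a free amine.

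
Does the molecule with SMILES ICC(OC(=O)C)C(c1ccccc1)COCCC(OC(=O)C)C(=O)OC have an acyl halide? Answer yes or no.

Working along the chain:
  ICH2: halogen on an sp³ carbon → alkyl halide.
  CH(OCOCH3): pendant –OC(=O)CH3: an acyloxy group → ester.
  CH(C6H5): pendant –C6H5: benzene ring → arene.
  CH2OCH2: C–O–C with sp³ carbons on both sides and no adjacent C=O → ether.
  CH(OCOCH3): pendant –OC(=O)CH3: an acyloxy group → ester.
  COOCH3: –C(=O)OCH3: carbonyl C bonded to C and to –OCH3 → ester (not ketone + ether).
The groups actually present are: alkyl halide, arene, ester, ether.

no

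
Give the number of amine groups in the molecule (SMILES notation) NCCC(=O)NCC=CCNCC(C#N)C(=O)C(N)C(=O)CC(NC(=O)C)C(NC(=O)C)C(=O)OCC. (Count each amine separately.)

3

Reading the structure from left to right:
  H2NCH2: –NH2 on an sp³ carbon with no adjacent C=O → amine.
  CH2CONHCH2: –C(=O)–N– linkage → amide (the N is not an amine).
  CH=CH: C=C double bond → alkene.
  CH2NHCH2: C–N–C with sp³ carbons and no adjacent C=O → amine (secondary).
  CH(CN): pendant –C≡N: nitrile.
  CO: –C(=O)– with carbon on both sides → ketone.
  CH(NH2): –NH2 on an sp³ carbon with no adjacent C=O → amine.
  CO: –C(=O)– with carbon on both sides → ketone.
  CH(NHCOCH3): pendant –NHC(=O)CH3: N bonded to a carbonyl → amide (not amine).
  CH(NHCOCH3): pendant –NHC(=O)CH3: N bonded to a carbonyl → amide (not amine).
  COOCH2CH3: –C(=O)OCH2CH3: carbonyl C bonded to C and to –OEt → ester.
Amine appears at: H2NCH2, CH2NHCH2, CH(NH2) → 3.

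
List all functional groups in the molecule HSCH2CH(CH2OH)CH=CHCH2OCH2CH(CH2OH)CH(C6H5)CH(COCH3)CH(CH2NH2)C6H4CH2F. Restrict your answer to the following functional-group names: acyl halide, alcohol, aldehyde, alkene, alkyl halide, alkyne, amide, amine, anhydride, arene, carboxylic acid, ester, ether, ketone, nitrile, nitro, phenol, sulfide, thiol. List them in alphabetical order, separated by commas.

alcohol, alkene, alkyl halide, amine, arene, ether, ketone, thiol

–SH on an sp³ carbon → thiol.
pendant –CH2OH on an sp³ backbone C → alcohol.
C=C double bond → alkene.
C–O–C with sp³ carbons on both sides and no adjacent C=O → ether.
pendant –CH2OH on an sp³ backbone C → alcohol.
pendant –C6H5: benzene ring → arene.
pendant –COCH3: carbonyl C bonded to two carbons → ketone.
pendant –CH2NH2: N on sp³ C, no adjacent C=O → amine.
para-disubstituted benzene ring → arene.
halogen on an sp³ carbon → alkyl halide.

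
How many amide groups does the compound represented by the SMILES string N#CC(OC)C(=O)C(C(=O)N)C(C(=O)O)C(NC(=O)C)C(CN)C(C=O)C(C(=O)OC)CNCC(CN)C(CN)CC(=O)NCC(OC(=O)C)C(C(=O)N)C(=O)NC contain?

5

Working along the chain:
  N≡C: N≡C–: carbon triple-bonded to nitrogen → nitrile.
  CH(OCH3): pendant –OCH3: C–O–C with sp³ C, no adjacent C=O → ether.
  CO: –C(=O)– with carbon on both sides → ketone.
  CH(CONH2): pendant –CONH2: carbonyl C bonded to C and N → amide.
  CH(COOH): pendant –COOH: carbonyl C bonded to C and –OH → carboxylic acid.
  CH(NHCOCH3): pendant –NHC(=O)CH3: N bonded to a carbonyl → amide (not amine).
  CH(CH2NH2): pendant –CH2NH2: N on sp³ C, no adjacent C=O → amine.
  CH(CHO): pendant –CHO: carbonyl C bonded to C and H → aldehyde.
  CH(COOCH3): pendant –COOCH3: carbonyl C bonded to C and –OCH3 → ester.
  CH2NHCH2: C–N–C with sp³ carbons and no adjacent C=O → amine (secondary).
  CH(CH2NH2): pendant –CH2NH2: N on sp³ C, no adjacent C=O → amine.
  CH(CH2NH2): pendant –CH2NH2: N on sp³ C, no adjacent C=O → amine.
  CH2CONHCH2: –C(=O)–N– linkage → amide (the N is not an amine).
  CH(OCOCH3): pendant –OC(=O)CH3: an acyloxy group → ester.
  CH(CONH2): pendant –CONH2: carbonyl C bonded to C and N → amide.
  CONHCH3: –C(=O)NHCH3: carbonyl C bonded to C and to N → amide (the N is not an amine).
Amide appears at: CH(CONH2), CH(NHCOCH3), CH2CONHCH2, CH(CONH2), CONHCH3 → 5.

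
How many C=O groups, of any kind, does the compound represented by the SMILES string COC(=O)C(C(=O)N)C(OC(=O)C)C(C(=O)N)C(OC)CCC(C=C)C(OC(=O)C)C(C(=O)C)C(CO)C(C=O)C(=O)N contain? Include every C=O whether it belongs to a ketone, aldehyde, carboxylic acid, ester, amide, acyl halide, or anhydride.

8

CH3OOC: ester, 1 C=O (running total 1).
CH(CONH2): amide, 1 C=O (running total 2).
CH(OCOCH3): ester, 1 C=O (running total 3).
CH(CONH2): amide, 1 C=O (running total 4).
CH(OCOCH3): ester, 1 C=O (running total 5).
CH(COCH3): ketone, 1 C=O (running total 6).
CH(CHO): aldehyde, 1 C=O (running total 7).
CONH2: amide, 1 C=O (running total 8).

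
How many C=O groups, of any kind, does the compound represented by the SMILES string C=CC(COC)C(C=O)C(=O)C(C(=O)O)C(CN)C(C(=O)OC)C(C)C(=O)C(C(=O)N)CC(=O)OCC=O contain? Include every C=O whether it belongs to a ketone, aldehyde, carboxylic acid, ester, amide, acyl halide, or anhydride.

CH(CHO): aldehyde, 1 C=O (running total 1).
CO: ketone, 1 C=O (running total 2).
CH(COOH): carboxylic acid, 1 C=O (running total 3).
CH(COOCH3): ester, 1 C=O (running total 4).
CO: ketone, 1 C=O (running total 5).
CH(CONH2): amide, 1 C=O (running total 6).
CH2COOCH2: ester, 1 C=O (running total 7).
CHO: aldehyde, 1 C=O (running total 8).

8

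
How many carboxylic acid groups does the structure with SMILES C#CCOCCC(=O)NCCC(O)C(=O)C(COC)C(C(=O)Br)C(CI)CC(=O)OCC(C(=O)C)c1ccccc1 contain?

0

Taking each segment in turn:
  HC≡C: C≡C triple bond → alkyne.
  CH2OCH2: C–O–C with sp³ carbons on both sides and no adjacent C=O → ether.
  CH2CONHCH2: –C(=O)–N– linkage → amide (the N is not an amine).
  CH(OH): –OH on an sp³ carbon → alcohol (secondary).
  CO: –C(=O)– with carbon on both sides → ketone.
  CH(CH2OCH3): pendant –CH2OCH3: C–O–C linkage → ether.
  CH(COBr): pendant –C(=O)X: carbonyl C bonded to C and halogen → acyl halide.
  CH(CH2I): pendant –CH2X: halogen on sp³ carbon → alkyl halide.
  CH2COOCH2: –C(=O)–O–C with C on the carbonyl side → ester.
  CH(COCH3): pendant –COCH3: carbonyl C bonded to two carbons → ketone.
  C6H5: –C6H5 phenyl ring → arene.
No segment is a carboxylic acid: CH2CONHCH2 is amide, not carboxylic acid; CH(OH) is alcohol, not carboxylic acid; CH2COOCH2 is ester, not carboxylic acid. → 0.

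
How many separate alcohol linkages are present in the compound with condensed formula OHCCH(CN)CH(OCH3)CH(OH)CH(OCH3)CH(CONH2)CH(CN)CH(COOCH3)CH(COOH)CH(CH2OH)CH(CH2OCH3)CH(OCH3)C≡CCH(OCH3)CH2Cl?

2

Reading the structure from left to right:
  OHC: terminal –CHO: carbonyl C bonded to H and C → aldehyde.
  CH(CN): pendant –C≡N: nitrile.
  CH(OCH3): pendant –OCH3: C–O–C with sp³ C, no adjacent C=O → ether.
  CH(OH): –OH on an sp³ carbon → alcohol (secondary).
  CH(OCH3): pendant –OCH3: C–O–C with sp³ C, no adjacent C=O → ether.
  CH(CONH2): pendant –CONH2: carbonyl C bonded to C and N → amide.
  CH(CN): pendant –C≡N: nitrile.
  CH(COOCH3): pendant –COOCH3: carbonyl C bonded to C and –OCH3 → ester.
  CH(COOH): pendant –COOH: carbonyl C bonded to C and –OH → carboxylic acid.
  CH(CH2OH): pendant –CH2OH on an sp³ backbone C → alcohol.
  CH(CH2OCH3): pendant –CH2OCH3: C–O–C linkage → ether.
  CH(OCH3): pendant –OCH3: C–O–C with sp³ C, no adjacent C=O → ether.
  C≡C: C≡C triple bond → alkyne.
  CH(OCH3): pendant –OCH3: C–O–C with sp³ C, no adjacent C=O → ether.
  CH2Cl: halogen on an sp³ carbon → alkyl halide.
Alcohol appears at: CH(OH), CH(CH2OH) → 2.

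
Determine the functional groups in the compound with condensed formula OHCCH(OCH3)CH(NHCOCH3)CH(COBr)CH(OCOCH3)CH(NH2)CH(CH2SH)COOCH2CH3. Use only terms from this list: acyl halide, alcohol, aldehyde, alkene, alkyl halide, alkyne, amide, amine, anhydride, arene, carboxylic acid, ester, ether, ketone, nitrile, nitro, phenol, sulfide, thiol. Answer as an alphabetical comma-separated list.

terminal –CHO: carbonyl C bonded to H and C → aldehyde.
pendant –OCH3: C–O–C with sp³ C, no adjacent C=O → ether.
pendant –NHC(=O)CH3: N bonded to a carbonyl → amide (not amine).
pendant –C(=O)X: carbonyl C bonded to C and halogen → acyl halide.
pendant –OC(=O)CH3: an acyloxy group → ester.
–NH2 on an sp³ carbon with no adjacent C=O → amine.
pendant –CH2SH → thiol.
–C(=O)OCH2CH3: carbonyl C bonded to C and to –OEt → ester.

acyl halide, aldehyde, amide, amine, ester, ether, thiol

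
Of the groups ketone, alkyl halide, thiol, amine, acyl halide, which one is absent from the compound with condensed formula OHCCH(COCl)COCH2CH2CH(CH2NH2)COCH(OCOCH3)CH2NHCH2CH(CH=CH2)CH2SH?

ketone: present (CO — –C(=O)– with carbon on both sides → ketone).
thiol: present (CH2SH — –SH on an sp³ carbon → thiol).
acyl halide: present (CH(COCl) — pendant –C(=O)X: carbonyl C bonded to C and halogen → acyl halide).
amine: present (CH(CH2NH2) — pendant –CH2NH2: N on sp³ C, no adjacent C=O → amine).
alkyl halide: absent. In CH(COCl), the halogen is on a carbonyl carbon, which makes it an acyl halide, not an alkyl halide.

alkyl halide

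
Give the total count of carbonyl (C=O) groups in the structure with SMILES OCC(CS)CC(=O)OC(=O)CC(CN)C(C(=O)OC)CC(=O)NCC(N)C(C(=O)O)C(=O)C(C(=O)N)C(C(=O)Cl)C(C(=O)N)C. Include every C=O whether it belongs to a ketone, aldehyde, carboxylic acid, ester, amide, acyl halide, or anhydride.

9

CH2CO-O-COCH2: anhydride, 2 C=O (running total 2).
CH(COOCH3): ester, 1 C=O (running total 3).
CH2CONHCH2: amide, 1 C=O (running total 4).
CH(COOH): carboxylic acid, 1 C=O (running total 5).
CO: ketone, 1 C=O (running total 6).
CH(CONH2): amide, 1 C=O (running total 7).
CH(COCl): acyl halide, 1 C=O (running total 8).
CH(CONH2): amide, 1 C=O (running total 9).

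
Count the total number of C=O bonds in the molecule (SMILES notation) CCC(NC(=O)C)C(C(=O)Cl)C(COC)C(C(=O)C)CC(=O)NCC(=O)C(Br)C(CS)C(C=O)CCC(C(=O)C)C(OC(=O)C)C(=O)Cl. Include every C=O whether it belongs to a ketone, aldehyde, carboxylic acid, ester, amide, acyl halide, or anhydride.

CH(NHCOCH3): amide, 1 C=O (running total 1).
CH(COCl): acyl halide, 1 C=O (running total 2).
CH(COCH3): ketone, 1 C=O (running total 3).
CH2CONHCH2: amide, 1 C=O (running total 4).
CO: ketone, 1 C=O (running total 5).
CH(CHO): aldehyde, 1 C=O (running total 6).
CH(COCH3): ketone, 1 C=O (running total 7).
CH(OCOCH3): ester, 1 C=O (running total 8).
COCl: acyl halide, 1 C=O (running total 9).

9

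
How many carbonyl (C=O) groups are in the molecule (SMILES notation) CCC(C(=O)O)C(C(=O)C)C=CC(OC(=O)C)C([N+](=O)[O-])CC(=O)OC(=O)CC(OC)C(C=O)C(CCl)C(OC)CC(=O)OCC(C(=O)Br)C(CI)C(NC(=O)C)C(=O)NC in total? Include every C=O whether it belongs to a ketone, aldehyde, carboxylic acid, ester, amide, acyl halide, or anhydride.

CH(COOH): carboxylic acid, 1 C=O (running total 1).
CH(COCH3): ketone, 1 C=O (running total 2).
CH(OCOCH3): ester, 1 C=O (running total 3).
CH2CO-O-COCH2: anhydride, 2 C=O (running total 5).
CH(CHO): aldehyde, 1 C=O (running total 6).
CH2COOCH2: ester, 1 C=O (running total 7).
CH(COBr): acyl halide, 1 C=O (running total 8).
CH(NHCOCH3): amide, 1 C=O (running total 9).
CONHCH3: amide, 1 C=O (running total 10).

10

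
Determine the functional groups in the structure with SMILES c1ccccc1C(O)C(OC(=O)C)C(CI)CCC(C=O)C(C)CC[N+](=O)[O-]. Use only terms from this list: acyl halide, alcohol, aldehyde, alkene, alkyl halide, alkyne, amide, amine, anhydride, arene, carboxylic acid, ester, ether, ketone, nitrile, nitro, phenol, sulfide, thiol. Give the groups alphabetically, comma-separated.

alcohol, aldehyde, alkyl halide, arene, ester, nitro

Taking each segment in turn:
  C6H5: C6H5– phenyl ring → arene.
  CH(OH): –OH on an sp³ carbon → alcohol (secondary).
  CH(OCOCH3): pendant –OC(=O)CH3: an acyloxy group → ester.
  CH(CH2I): pendant –CH2X: halogen on sp³ carbon → alkyl halide.
  CH(CHO): pendant –CHO: carbonyl C bonded to C and H → aldehyde.
  CH2NO2: –NO2 on carbon → nitro group.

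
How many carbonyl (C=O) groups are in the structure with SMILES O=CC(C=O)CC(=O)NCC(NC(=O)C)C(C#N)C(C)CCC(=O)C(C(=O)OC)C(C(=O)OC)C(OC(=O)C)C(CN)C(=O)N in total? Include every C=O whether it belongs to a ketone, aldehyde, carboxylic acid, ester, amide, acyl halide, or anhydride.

OHC: aldehyde, 1 C=O (running total 1).
CH(CHO): aldehyde, 1 C=O (running total 2).
CH2CONHCH2: amide, 1 C=O (running total 3).
CH(NHCOCH3): amide, 1 C=O (running total 4).
CO: ketone, 1 C=O (running total 5).
CH(COOCH3): ester, 1 C=O (running total 6).
CH(COOCH3): ester, 1 C=O (running total 7).
CH(OCOCH3): ester, 1 C=O (running total 8).
CONH2: amide, 1 C=O (running total 9).

9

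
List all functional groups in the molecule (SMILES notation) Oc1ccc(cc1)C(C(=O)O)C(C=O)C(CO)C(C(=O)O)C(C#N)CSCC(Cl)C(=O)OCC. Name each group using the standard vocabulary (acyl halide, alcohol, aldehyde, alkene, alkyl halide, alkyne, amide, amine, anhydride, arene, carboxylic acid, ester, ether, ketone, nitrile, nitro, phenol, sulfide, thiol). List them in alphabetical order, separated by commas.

–OH attached directly to an aromatic ring → phenol (not alcohol); the ring itself is an arene.
pendant –COOH: carbonyl C bonded to C and –OH → carboxylic acid.
pendant –CHO: carbonyl C bonded to C and H → aldehyde.
pendant –CH2OH on an sp³ backbone C → alcohol.
pendant –COOH: carbonyl C bonded to C and –OH → carboxylic acid.
pendant –C≡N: nitrile.
C–S–C linkage → sulfide (thioether).
halogen on an sp³ carbon → alkyl halide.
–C(=O)OCH2CH3: carbonyl C bonded to C and to –OEt → ester.

alcohol, aldehyde, alkyl halide, arene, carboxylic acid, ester, nitrile, phenol, sulfide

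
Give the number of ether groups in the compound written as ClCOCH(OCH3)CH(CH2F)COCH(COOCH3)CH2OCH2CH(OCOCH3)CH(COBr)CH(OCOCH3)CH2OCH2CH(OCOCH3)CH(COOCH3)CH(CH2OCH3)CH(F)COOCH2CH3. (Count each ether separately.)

4

Reading the structure from left to right:
  ClCO: –C(=O)Cl: carbonyl C bonded to C and to a halogen → acyl halide (not alkyl halide).
  CH(OCH3): pendant –OCH3: C–O–C with sp³ C, no adjacent C=O → ether.
  CH(CH2F): pendant –CH2X: halogen on sp³ carbon → alkyl halide.
  CO: –C(=O)– with carbon on both sides → ketone.
  CH(COOCH3): pendant –COOCH3: carbonyl C bonded to C and –OCH3 → ester.
  CH2OCH2: C–O–C with sp³ carbons on both sides and no adjacent C=O → ether.
  CH(OCOCH3): pendant –OC(=O)CH3: an acyloxy group → ester.
  CH(COBr): pendant –C(=O)X: carbonyl C bonded to C and halogen → acyl halide.
  CH(OCOCH3): pendant –OC(=O)CH3: an acyloxy group → ester.
  CH2OCH2: C–O–C with sp³ carbons on both sides and no adjacent C=O → ether.
  CH(OCOCH3): pendant –OC(=O)CH3: an acyloxy group → ester.
  CH(COOCH3): pendant –COOCH3: carbonyl C bonded to C and –OCH3 → ester.
  CH(CH2OCH3): pendant –CH2OCH3: C–O–C linkage → ether.
  CH(F): halogen on an sp³ carbon → alkyl halide.
  COOCH2CH3: –C(=O)OCH2CH3: carbonyl C bonded to C and to –OEt → ester.
Ether appears at: CH(OCH3), CH2OCH2, CH2OCH2, CH(CH2OCH3) → 4.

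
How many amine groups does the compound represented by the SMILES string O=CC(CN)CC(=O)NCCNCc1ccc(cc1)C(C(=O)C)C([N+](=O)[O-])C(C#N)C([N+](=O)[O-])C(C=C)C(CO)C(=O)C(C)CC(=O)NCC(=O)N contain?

Reading the structure from left to right:
  OHC: terminal –CHO: carbonyl C bonded to H and C → aldehyde.
  CH(CH2NH2): pendant –CH2NH2: N on sp³ C, no adjacent C=O → amine.
  CH2CONHCH2: –C(=O)–N– linkage → amide (the N is not an amine).
  CH2NHCH2: C–N–C with sp³ carbons and no adjacent C=O → amine (secondary).
  C6H4: para-disubstituted benzene ring → arene.
  CH(COCH3): pendant –COCH3: carbonyl C bonded to two carbons → ketone.
  CH(NO2): –NO2 on an sp³ carbon → nitro (the N=O is not a carbonyl).
  CH(CN): pendant –C≡N: nitrile.
  CH(NO2): –NO2 on an sp³ carbon → nitro (the N=O is not a carbonyl).
  CH(CH=CH2): pendant –CH=CH2: C=C double bond → alkene.
  CH(CH2OH): pendant –CH2OH on an sp³ backbone C → alcohol.
  CO: –C(=O)– with carbon on both sides → ketone.
  CH2CONHCH2: –C(=O)–N– linkage → amide (the N is not an amine).
  CONH2: –C(=O)NH2: carbonyl C bonded to C and to N → amide (the N is not a separate amine).
Amine appears at: CH(CH2NH2), CH2NHCH2 → 2.

2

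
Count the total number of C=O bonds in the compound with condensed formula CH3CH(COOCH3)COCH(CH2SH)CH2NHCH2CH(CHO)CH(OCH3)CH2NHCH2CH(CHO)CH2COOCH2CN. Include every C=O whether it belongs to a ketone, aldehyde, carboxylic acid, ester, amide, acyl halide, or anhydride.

CH(COOCH3): ester, 1 C=O (running total 1).
CO: ketone, 1 C=O (running total 2).
CH(CHO): aldehyde, 1 C=O (running total 3).
CH(CHO): aldehyde, 1 C=O (running total 4).
CH2COOCH2: ester, 1 C=O (running total 5).

5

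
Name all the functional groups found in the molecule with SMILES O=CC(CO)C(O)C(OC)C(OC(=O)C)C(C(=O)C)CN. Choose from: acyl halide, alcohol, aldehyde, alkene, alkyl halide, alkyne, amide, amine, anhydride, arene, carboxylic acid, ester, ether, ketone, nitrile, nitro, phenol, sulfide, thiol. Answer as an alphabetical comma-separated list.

alcohol, aldehyde, amine, ester, ether, ketone

Taking each segment in turn:
  OHC: terminal –CHO: carbonyl C bonded to H and C → aldehyde.
  CH(CH2OH): pendant –CH2OH on an sp³ backbone C → alcohol.
  CH(OH): –OH on an sp³ carbon → alcohol (secondary).
  CH(OCH3): pendant –OCH3: C–O–C with sp³ C, no adjacent C=O → ether.
  CH(OCOCH3): pendant –OC(=O)CH3: an acyloxy group → ester.
  CH(COCH3): pendant –COCH3: carbonyl C bonded to two carbons → ketone.
  CH2NH2: –NH2 on an sp³ carbon with no adjacent C=O → amine.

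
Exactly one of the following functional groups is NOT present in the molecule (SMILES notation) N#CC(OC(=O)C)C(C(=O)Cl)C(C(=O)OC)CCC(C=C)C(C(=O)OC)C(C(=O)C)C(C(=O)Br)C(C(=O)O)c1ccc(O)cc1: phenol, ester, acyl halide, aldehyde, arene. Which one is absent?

acyl halide: present (CH(COCl) — pendant –C(=O)X: carbonyl C bonded to C and halogen → acyl halide).
ester: present (CH(OCOCH3) — pendant –OC(=O)CH3: an acyloxy group → ester).
phenol: present (C6H4OH — –OH attached directly to an aromatic ring → phenol (not alcohol); the ring itself is an arene).
arene: present (C6H4OH — –OH attached directly to an aromatic ring → phenol (not alcohol); the ring itself is an arene).
aldehyde: absent. In CH(COCH3), the carbonyl carbon is bonded to two carbons, so it is a ketone, not an aldehyde. In CH(COOH), the carbonyl carbon bears –OH, not –H, so it is a carboxylic acid.

aldehyde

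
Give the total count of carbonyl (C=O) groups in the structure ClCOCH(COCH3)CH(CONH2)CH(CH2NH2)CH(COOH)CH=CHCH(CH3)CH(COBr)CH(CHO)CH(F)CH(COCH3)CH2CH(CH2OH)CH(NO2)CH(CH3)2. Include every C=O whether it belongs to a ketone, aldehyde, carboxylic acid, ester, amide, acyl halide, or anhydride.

ClCO: acyl halide, 1 C=O (running total 1).
CH(COCH3): ketone, 1 C=O (running total 2).
CH(CONH2): amide, 1 C=O (running total 3).
CH(COOH): carboxylic acid, 1 C=O (running total 4).
CH(COBr): acyl halide, 1 C=O (running total 5).
CH(CHO): aldehyde, 1 C=O (running total 6).
CH(COCH3): ketone, 1 C=O (running total 7).

7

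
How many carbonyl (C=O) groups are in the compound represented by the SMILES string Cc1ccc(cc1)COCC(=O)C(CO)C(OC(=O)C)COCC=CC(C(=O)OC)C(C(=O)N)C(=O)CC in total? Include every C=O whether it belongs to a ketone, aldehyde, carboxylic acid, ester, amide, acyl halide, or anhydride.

5

CO: ketone, 1 C=O (running total 1).
CH(OCOCH3): ester, 1 C=O (running total 2).
CH(COOCH3): ester, 1 C=O (running total 3).
CH(CONH2): amide, 1 C=O (running total 4).
CO: ketone, 1 C=O (running total 5).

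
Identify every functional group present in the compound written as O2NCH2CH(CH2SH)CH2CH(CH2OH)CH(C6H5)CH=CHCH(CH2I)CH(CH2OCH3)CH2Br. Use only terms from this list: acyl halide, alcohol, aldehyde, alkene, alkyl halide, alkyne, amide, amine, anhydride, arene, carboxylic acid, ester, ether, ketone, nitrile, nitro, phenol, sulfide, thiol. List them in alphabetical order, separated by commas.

alcohol, alkene, alkyl halide, arene, ether, nitro, thiol

–NO2 on carbon → nitro group.
pendant –CH2SH → thiol.
pendant –CH2OH on an sp³ backbone C → alcohol.
pendant –C6H5: benzene ring → arene.
C=C double bond → alkene.
pendant –CH2X: halogen on sp³ carbon → alkyl halide.
pendant –CH2OCH3: C–O–C linkage → ether.
halogen on an sp³ carbon → alkyl halide.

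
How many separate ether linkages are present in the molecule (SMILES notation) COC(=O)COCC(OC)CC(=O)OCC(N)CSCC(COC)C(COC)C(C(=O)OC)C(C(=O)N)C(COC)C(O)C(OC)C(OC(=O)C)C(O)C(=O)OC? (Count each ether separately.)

6

Reading the structure from left to right:
  CH3OOC: CH3O–C(=O)–: carbonyl C bonded to C and to –OCH3 → ester (not ketone + ether).
  CH2OCH2: C–O–C with sp³ carbons on both sides and no adjacent C=O → ether.
  CH(OCH3): pendant –OCH3: C–O–C with sp³ C, no adjacent C=O → ether.
  CH2COOCH2: –C(=O)–O–C with C on the carbonyl side → ester.
  CH(NH2): –NH2 on an sp³ carbon with no adjacent C=O → amine.
  CH2SCH2: C–S–C linkage → sulfide (thioether).
  CH(CH2OCH3): pendant –CH2OCH3: C–O–C linkage → ether.
  CH(CH2OCH3): pendant –CH2OCH3: C–O–C linkage → ether.
  CH(COOCH3): pendant –COOCH3: carbonyl C bonded to C and –OCH3 → ester.
  CH(CONH2): pendant –CONH2: carbonyl C bonded to C and N → amide.
  CH(CH2OCH3): pendant –CH2OCH3: C–O–C linkage → ether.
  CH(OH): –OH on an sp³ carbon → alcohol (secondary).
  CH(OCH3): pendant –OCH3: C–O–C with sp³ C, no adjacent C=O → ether.
  CH(OCOCH3): pendant –OC(=O)CH3: an acyloxy group → ester.
  CH(OH): –OH on an sp³ carbon → alcohol (secondary).
  COOCH3: –C(=O)OCH3: carbonyl C bonded to C and to –OCH3 → ester (not ketone + ether).
Ether appears at: CH2OCH2, CH(OCH3), CH(CH2OCH3), CH(CH2OCH3), CH(CH2OCH3), CH(OCH3) → 6.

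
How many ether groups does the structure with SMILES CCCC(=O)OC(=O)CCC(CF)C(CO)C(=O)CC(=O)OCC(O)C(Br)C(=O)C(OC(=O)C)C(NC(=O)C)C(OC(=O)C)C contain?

two acyl groups sharing one oxygen, –C(=O)–O–C(=O)– → anhydride.
pendant –CH2X: halogen on sp³ carbon → alkyl halide.
pendant –CH2OH on an sp³ backbone C → alcohol.
–C(=O)– with carbon on both sides → ketone.
–C(=O)–O–C with C on the carbonyl side → ester.
–OH on an sp³ carbon → alcohol (secondary).
halogen on an sp³ carbon → alkyl halide.
–C(=O)– with carbon on both sides → ketone.
pendant –OC(=O)CH3: an acyloxy group → ester.
pendant –NHC(=O)CH3: N bonded to a carbonyl → amide (not amine).
pendant –OC(=O)CH3: an acyloxy group → ester.
No segment is a ether: CH2CO-O-COCH2 is anhydride, not ether; CH(CH2OH) is alcohol, not ether; CH2COOCH2 is ester, not ether. → 0.

0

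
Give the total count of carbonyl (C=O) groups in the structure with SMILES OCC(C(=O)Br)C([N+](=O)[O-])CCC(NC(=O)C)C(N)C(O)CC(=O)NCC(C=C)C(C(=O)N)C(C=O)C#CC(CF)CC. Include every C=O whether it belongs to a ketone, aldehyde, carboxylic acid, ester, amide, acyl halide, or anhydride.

CH(COBr): acyl halide, 1 C=O (running total 1).
CH(NHCOCH3): amide, 1 C=O (running total 2).
CH2CONHCH2: amide, 1 C=O (running total 3).
CH(CONH2): amide, 1 C=O (running total 4).
CH(CHO): aldehyde, 1 C=O (running total 5).

5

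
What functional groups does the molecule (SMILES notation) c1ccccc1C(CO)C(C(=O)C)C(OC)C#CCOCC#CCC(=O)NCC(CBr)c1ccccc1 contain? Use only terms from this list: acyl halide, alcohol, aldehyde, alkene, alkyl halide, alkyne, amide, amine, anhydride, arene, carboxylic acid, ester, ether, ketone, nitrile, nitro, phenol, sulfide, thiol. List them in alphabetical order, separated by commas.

Reading the structure from left to right:
  C6H5: C6H5– phenyl ring → arene.
  CH(CH2OH): pendant –CH2OH on an sp³ backbone C → alcohol.
  CH(COCH3): pendant –COCH3: carbonyl C bonded to two carbons → ketone.
  CH(OCH3): pendant –OCH3: C–O–C with sp³ C, no adjacent C=O → ether.
  C≡C: C≡C triple bond → alkyne.
  CH2OCH2: C–O–C with sp³ carbons on both sides and no adjacent C=O → ether.
  C≡C: C≡C triple bond → alkyne.
  CH2CONHCH2: –C(=O)–N– linkage → amide (the N is not an amine).
  CH(CH2Br): pendant –CH2X: halogen on sp³ carbon → alkyl halide.
  C6H5: –C6H5 phenyl ring → arene.

alcohol, alkyl halide, alkyne, amide, arene, ether, ketone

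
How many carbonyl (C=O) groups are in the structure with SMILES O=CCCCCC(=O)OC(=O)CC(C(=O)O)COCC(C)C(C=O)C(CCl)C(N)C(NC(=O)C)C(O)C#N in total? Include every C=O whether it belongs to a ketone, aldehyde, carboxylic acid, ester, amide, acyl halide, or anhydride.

OHC: aldehyde, 1 C=O (running total 1).
CH2CO-O-COCH2: anhydride, 2 C=O (running total 3).
CH(COOH): carboxylic acid, 1 C=O (running total 4).
CH(CHO): aldehyde, 1 C=O (running total 5).
CH(NHCOCH3): amide, 1 C=O (running total 6).

6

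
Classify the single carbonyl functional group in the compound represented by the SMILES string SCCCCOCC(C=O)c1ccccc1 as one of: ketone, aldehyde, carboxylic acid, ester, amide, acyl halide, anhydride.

aldehyde

The carbonyl is in the CH(CHO) segment: pendant –CHO: carbonyl C bonded to C and H → aldehyde.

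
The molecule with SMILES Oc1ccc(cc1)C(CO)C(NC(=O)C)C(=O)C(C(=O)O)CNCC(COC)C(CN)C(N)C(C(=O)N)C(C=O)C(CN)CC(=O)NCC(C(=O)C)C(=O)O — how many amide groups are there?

–OH attached directly to an aromatic ring → phenol (not alcohol); the ring itself is an arene.
pendant –CH2OH on an sp³ backbone C → alcohol.
pendant –NHC(=O)CH3: N bonded to a carbonyl → amide (not amine).
–C(=O)– with carbon on both sides → ketone.
pendant –COOH: carbonyl C bonded to C and –OH → carboxylic acid.
C–N–C with sp³ carbons and no adjacent C=O → amine (secondary).
pendant –CH2OCH3: C–O–C linkage → ether.
pendant –CH2NH2: N on sp³ C, no adjacent C=O → amine.
–NH2 on an sp³ carbon with no adjacent C=O → amine.
pendant –CONH2: carbonyl C bonded to C and N → amide.
pendant –CHO: carbonyl C bonded to C and H → aldehyde.
pendant –CH2NH2: N on sp³ C, no adjacent C=O → amine.
–C(=O)–N– linkage → amide (the N is not an amine).
pendant –COCH3: carbonyl C bonded to two carbons → ketone.
–COOH: carbonyl C bonded to –OH and C → carboxylic acid (the –OH is not a separate alcohol).
Amide appears at: CH(NHCOCH3), CH(CONH2), CH2CONHCH2 → 3.

3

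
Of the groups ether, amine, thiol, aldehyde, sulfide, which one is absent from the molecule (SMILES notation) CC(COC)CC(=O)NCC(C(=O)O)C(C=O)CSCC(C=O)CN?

aldehyde: present (CH(CHO) — pendant –CHO: carbonyl C bonded to C and H → aldehyde).
sulfide: present (CH2SCH2 — C–S–C linkage → sulfide (thioether)).
amine: present (CH2NH2 — –NH2 on an sp³ carbon with no adjacent C=O → amine).
ether: present (CH(CH2OCH3) — pendant –CH2OCH3: C–O–C linkage → ether).
thiol: no segment matches this pattern.

thiol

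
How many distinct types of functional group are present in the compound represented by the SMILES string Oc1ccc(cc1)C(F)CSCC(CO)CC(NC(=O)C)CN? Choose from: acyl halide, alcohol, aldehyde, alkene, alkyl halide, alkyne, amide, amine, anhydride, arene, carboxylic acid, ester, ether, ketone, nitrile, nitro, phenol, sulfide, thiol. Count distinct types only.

7

Reading the structure from left to right:
  HOC6H4: –OH attached directly to an aromatic ring → phenol (not alcohol); the ring itself is an arene.
  CH(F): halogen on an sp³ carbon → alkyl halide.
  CH2SCH2: C–S–C linkage → sulfide (thioether).
  CH(CH2OH): pendant –CH2OH on an sp³ backbone C → alcohol.
  CH(NHCOCH3): pendant –NHC(=O)CH3: N bonded to a carbonyl → amide (not amine).
  CH2NH2: –NH2 on an sp³ carbon with no adjacent C=O → amine.
Distinct types present: alcohol, alkyl halide, amide, amine, arene, phenol, sulfide.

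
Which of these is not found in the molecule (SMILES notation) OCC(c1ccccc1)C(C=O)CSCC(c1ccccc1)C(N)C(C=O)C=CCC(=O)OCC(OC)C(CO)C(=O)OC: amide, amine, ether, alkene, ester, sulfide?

amine: present (CH(NH2) — –NH2 on an sp³ carbon with no adjacent C=O → amine).
alkene: present (CH=CH — C=C double bond → alkene).
ether: present (CH(OCH3) — pendant –OCH3: C–O–C with sp³ C, no adjacent C=O → ether).
sulfide: present (CH2SCH2 — C–S–C linkage → sulfide (thioether)).
ester: present (CH2COOCH2 — –C(=O)–O–C with C on the carbonyl side → ester).
amide: no segment matches this pattern.

amide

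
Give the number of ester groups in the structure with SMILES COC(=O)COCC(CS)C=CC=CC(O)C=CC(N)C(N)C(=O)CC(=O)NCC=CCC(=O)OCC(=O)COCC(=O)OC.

CH3O–C(=O)–: carbonyl C bonded to C and to –OCH3 → ester (not ketone + ether).
C–O–C with sp³ carbons on both sides and no adjacent C=O → ether.
pendant –CH2SH → thiol.
C=C double bond → alkene.
C=C double bond → alkene.
–OH on an sp³ carbon → alcohol (secondary).
C=C double bond → alkene.
–NH2 on an sp³ carbon with no adjacent C=O → amine.
–NH2 on an sp³ carbon with no adjacent C=O → amine.
–C(=O)– with carbon on both sides → ketone.
–C(=O)–N– linkage → amide (the N is not an amine).
C=C double bond → alkene.
–C(=O)–O–C with C on the carbonyl side → ester.
–C(=O)– with carbon on both sides → ketone.
C–O–C with sp³ carbons on both sides and no adjacent C=O → ether.
–C(=O)OCH3: carbonyl C bonded to C and to –OCH3 → ester (not ketone + ether).
Ester appears at: CH3OOC, CH2COOCH2, COOCH3 → 3.

3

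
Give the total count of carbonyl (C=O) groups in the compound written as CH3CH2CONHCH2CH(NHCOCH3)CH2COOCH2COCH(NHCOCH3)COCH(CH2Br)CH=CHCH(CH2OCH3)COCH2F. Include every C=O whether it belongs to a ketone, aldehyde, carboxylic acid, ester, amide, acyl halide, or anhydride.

CH2CONHCH2: amide, 1 C=O (running total 1).
CH(NHCOCH3): amide, 1 C=O (running total 2).
CH2COOCH2: ester, 1 C=O (running total 3).
CO: ketone, 1 C=O (running total 4).
CH(NHCOCH3): amide, 1 C=O (running total 5).
CO: ketone, 1 C=O (running total 6).
CO: ketone, 1 C=O (running total 7).

7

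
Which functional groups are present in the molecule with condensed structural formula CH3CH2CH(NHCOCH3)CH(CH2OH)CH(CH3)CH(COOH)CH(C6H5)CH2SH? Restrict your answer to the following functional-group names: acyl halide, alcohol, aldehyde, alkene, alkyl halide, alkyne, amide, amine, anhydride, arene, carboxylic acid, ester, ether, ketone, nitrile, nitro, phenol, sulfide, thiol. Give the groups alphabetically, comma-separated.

Working along the chain:
  CH(NHCOCH3): pendant –NHC(=O)CH3: N bonded to a carbonyl → amide (not amine).
  CH(CH2OH): pendant –CH2OH on an sp³ backbone C → alcohol.
  CH(COOH): pendant –COOH: carbonyl C bonded to C and –OH → carboxylic acid.
  CH(C6H5): pendant –C6H5: benzene ring → arene.
  CH2SH: –SH on an sp³ carbon → thiol.

alcohol, amide, arene, carboxylic acid, thiol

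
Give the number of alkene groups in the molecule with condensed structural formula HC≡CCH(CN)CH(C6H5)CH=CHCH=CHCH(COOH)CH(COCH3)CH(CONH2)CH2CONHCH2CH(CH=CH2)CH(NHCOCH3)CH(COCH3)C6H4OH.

3

Working along the chain:
  HC≡C: C≡C triple bond → alkyne.
  CH(CN): pendant –C≡N: nitrile.
  CH(C6H5): pendant –C6H5: benzene ring → arene.
  CH=CH: C=C double bond → alkene.
  CH=CH: C=C double bond → alkene.
  CH(COOH): pendant –COOH: carbonyl C bonded to C and –OH → carboxylic acid.
  CH(COCH3): pendant –COCH3: carbonyl C bonded to two carbons → ketone.
  CH(CONH2): pendant –CONH2: carbonyl C bonded to C and N → amide.
  CH2CONHCH2: –C(=O)–N– linkage → amide (the N is not an amine).
  CH(CH=CH2): pendant –CH=CH2: C=C double bond → alkene.
  CH(NHCOCH3): pendant –NHC(=O)CH3: N bonded to a carbonyl → amide (not amine).
  CH(COCH3): pendant –COCH3: carbonyl C bonded to two carbons → ketone.
  C6H4OH: –OH attached directly to an aromatic ring → phenol (not alcohol); the ring itself is an arene.
Alkene appears at: CH=CH, CH=CH, CH(CH=CH2) → 3.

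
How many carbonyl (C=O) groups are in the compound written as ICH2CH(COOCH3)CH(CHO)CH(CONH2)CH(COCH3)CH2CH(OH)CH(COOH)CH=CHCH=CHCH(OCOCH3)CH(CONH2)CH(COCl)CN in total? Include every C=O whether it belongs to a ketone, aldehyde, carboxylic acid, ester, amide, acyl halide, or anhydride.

CH(COOCH3): ester, 1 C=O (running total 1).
CH(CHO): aldehyde, 1 C=O (running total 2).
CH(CONH2): amide, 1 C=O (running total 3).
CH(COCH3): ketone, 1 C=O (running total 4).
CH(COOH): carboxylic acid, 1 C=O (running total 5).
CH(OCOCH3): ester, 1 C=O (running total 6).
CH(CONH2): amide, 1 C=O (running total 7).
CH(COCl): acyl halide, 1 C=O (running total 8).

8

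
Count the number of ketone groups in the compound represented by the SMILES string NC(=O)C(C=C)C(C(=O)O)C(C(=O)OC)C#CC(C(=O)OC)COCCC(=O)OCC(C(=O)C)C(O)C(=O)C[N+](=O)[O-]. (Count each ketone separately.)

2

Reading the structure from left to right:
  H2NCO: –C(=O)NH2: carbonyl C bonded to C and to N → amide (the N is not a separate amine).
  CH(CH=CH2): pendant –CH=CH2: C=C double bond → alkene.
  CH(COOH): pendant –COOH: carbonyl C bonded to C and –OH → carboxylic acid.
  CH(COOCH3): pendant –COOCH3: carbonyl C bonded to C and –OCH3 → ester.
  C≡C: C≡C triple bond → alkyne.
  CH(COOCH3): pendant –COOCH3: carbonyl C bonded to C and –OCH3 → ester.
  CH2OCH2: C–O–C with sp³ carbons on both sides and no adjacent C=O → ether.
  CH2COOCH2: –C(=O)–O–C with C on the carbonyl side → ester.
  CH(COCH3): pendant –COCH3: carbonyl C bonded to two carbons → ketone.
  CH(OH): –OH on an sp³ carbon → alcohol (secondary).
  CO: –C(=O)– with carbon on both sides → ketone.
  CH2NO2: –NO2 on carbon → nitro group.
Ketone appears at: CH(COCH3), CO → 2.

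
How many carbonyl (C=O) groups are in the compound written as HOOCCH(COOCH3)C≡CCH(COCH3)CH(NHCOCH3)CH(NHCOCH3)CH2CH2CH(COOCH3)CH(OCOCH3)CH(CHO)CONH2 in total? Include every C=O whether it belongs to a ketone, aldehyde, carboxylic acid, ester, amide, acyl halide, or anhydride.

HOOC: carboxylic acid, 1 C=O (running total 1).
CH(COOCH3): ester, 1 C=O (running total 2).
CH(COCH3): ketone, 1 C=O (running total 3).
CH(NHCOCH3): amide, 1 C=O (running total 4).
CH(NHCOCH3): amide, 1 C=O (running total 5).
CH(COOCH3): ester, 1 C=O (running total 6).
CH(OCOCH3): ester, 1 C=O (running total 7).
CH(CHO): aldehyde, 1 C=O (running total 8).
CONH2: amide, 1 C=O (running total 9).

9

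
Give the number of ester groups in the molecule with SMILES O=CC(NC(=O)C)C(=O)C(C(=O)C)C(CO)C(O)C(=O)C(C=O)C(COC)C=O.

Taking each segment in turn:
  OHC: terminal –CHO: carbonyl C bonded to H and C → aldehyde.
  CH(NHCOCH3): pendant –NHC(=O)CH3: N bonded to a carbonyl → amide (not amine).
  CO: –C(=O)– with carbon on both sides → ketone.
  CH(COCH3): pendant –COCH3: carbonyl C bonded to two carbons → ketone.
  CH(CH2OH): pendant –CH2OH on an sp³ backbone C → alcohol.
  CH(OH): –OH on an sp³ carbon → alcohol (secondary).
  CO: –C(=O)– with carbon on both sides → ketone.
  CH(CHO): pendant –CHO: carbonyl C bonded to C and H → aldehyde.
  CH(CH2OCH3): pendant –CH2OCH3: C–O–C linkage → ether.
  CHO: terminal –CHO: carbonyl C bonded to H and C → aldehyde.
No segment is a ester: CO is ketone, not ester; CH(COCH3) is ketone, not ester; CO is ketone, not ester. → 0.

0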